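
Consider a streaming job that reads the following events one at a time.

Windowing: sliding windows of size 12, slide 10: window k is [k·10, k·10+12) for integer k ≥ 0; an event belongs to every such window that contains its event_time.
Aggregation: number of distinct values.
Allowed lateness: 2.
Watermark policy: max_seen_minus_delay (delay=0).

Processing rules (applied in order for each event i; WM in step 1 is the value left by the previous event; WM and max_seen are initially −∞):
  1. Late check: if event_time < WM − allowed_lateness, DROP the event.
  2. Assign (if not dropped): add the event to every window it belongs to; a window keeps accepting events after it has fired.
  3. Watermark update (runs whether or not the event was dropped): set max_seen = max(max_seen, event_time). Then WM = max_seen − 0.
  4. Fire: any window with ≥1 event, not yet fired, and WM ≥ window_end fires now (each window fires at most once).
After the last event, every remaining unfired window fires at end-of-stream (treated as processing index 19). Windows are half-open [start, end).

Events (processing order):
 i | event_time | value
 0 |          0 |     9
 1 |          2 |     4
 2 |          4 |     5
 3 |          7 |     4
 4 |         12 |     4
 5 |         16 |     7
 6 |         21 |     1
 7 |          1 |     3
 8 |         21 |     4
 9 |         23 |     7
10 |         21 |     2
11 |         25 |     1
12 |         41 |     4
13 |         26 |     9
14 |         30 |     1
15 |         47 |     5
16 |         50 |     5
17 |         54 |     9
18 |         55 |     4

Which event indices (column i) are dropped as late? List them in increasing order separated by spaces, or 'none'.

i=0 t=0 v=9: → [0,12); WM=0
i=1 t=2 v=4: → [0,12); WM=2
i=2 t=4 v=5: → [0,12); WM=4
i=3 t=7 v=4: → [0,12); WM=7
i=4 t=12 v=4: → [10,22); WM=12; [0,12) fires=3
i=5 t=16 v=7: → [10,22); WM=16
i=6 t=21 v=1: → [20,32),[10,22); WM=21
i=7 t=1 v=3: DROP (t<21-2); WM=21
i=8 t=21 v=4: → [20,32),[10,22); WM=21
i=9 t=23 v=7: → [20,32); WM=23; [10,22) fires=3
i=10 t=21 v=2: → [20,32),[10,22); WM=23
i=11 t=25 v=1: → [20,32); WM=25
i=12 t=41 v=4: → [40,52),[30,42); WM=41; [20,32) fires=4
i=13 t=26 v=9: DROP (t<41-2); WM=41
i=14 t=30 v=1: DROP (t<41-2); WM=41
i=15 t=47 v=5: → [40,52); WM=47; [30,42) fires=1
i=16 t=50 v=5: → [50,62),[40,52); WM=50
i=17 t=54 v=9: → [50,62); WM=54; [40,52) fires=2
i=18 t=55 v=4: → [50,62); WM=55

7 13 14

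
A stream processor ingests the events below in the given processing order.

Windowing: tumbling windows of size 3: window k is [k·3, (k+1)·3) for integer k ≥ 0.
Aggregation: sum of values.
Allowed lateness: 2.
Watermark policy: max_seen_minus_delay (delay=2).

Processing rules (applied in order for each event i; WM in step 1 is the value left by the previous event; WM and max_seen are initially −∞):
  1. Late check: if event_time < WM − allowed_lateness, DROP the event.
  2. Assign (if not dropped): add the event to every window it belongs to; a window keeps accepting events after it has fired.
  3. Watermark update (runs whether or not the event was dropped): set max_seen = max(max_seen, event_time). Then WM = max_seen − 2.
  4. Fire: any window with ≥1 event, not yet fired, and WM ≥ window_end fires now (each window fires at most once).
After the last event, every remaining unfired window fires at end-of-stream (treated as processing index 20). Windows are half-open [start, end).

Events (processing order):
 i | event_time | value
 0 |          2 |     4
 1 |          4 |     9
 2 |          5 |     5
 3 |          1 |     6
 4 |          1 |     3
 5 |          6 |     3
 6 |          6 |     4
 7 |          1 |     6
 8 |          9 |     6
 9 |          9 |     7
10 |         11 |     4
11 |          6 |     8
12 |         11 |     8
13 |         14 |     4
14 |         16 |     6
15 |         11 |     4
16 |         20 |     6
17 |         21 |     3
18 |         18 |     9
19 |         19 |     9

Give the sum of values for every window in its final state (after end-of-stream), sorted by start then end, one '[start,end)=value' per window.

[0,3)=13 [3,6)=14 [6,9)=7 [9,12)=25 [12,15)=4 [15,18)=6 [18,21)=24 [21,24)=3

i=0 t=2 v=4: → [0,3); WM=0
i=1 t=4 v=9: → [3,6); WM=2
i=2 t=5 v=5: → [3,6); WM=3; [0,3) fires=4
i=3 t=1 v=6: → [0,3); WM=3
i=4 t=1 v=3: → [0,3); WM=3
i=5 t=6 v=3: → [6,9); WM=4
i=6 t=6 v=4: → [6,9); WM=4
i=7 t=1 v=6: DROP (t<4-2); WM=4
i=8 t=9 v=6: → [9,12); WM=7; [3,6) fires=14
i=9 t=9 v=7: → [9,12); WM=7
i=10 t=11 v=4: → [9,12); WM=9; [6,9) fires=7
i=11 t=6 v=8: DROP (t<9-2); WM=9
i=12 t=11 v=8: → [9,12); WM=9
i=13 t=14 v=4: → [12,15); WM=12; [9,12) fires=25
i=14 t=16 v=6: → [15,18); WM=14
i=15 t=11 v=4: DROP (t<14-2); WM=14
i=16 t=20 v=6: → [18,21); WM=18; [12,15) fires=4 [15,18) fires=6
i=17 t=21 v=3: → [21,24); WM=19
i=18 t=18 v=9: → [18,21); WM=19
i=19 t=19 v=9: → [18,21); WM=19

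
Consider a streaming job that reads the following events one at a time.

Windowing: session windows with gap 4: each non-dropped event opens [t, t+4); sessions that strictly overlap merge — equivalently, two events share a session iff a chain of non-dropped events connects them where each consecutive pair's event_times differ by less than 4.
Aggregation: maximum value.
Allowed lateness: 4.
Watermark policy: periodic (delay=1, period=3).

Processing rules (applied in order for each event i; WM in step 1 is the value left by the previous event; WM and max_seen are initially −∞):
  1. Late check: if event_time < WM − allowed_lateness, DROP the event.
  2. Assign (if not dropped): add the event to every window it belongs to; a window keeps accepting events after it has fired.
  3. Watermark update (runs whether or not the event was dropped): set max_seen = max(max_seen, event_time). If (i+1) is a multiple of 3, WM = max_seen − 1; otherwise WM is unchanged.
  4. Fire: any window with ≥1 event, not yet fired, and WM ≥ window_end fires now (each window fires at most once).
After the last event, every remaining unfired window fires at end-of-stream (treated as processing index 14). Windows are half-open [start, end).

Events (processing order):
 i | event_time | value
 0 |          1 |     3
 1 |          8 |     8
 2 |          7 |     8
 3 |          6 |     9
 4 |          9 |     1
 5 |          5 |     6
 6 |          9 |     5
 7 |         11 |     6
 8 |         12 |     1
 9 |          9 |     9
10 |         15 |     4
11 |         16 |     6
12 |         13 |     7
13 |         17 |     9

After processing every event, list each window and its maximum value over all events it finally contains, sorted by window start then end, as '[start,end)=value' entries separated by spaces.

i=0 t=1 v=3: → [1,5); WM=−∞
i=1 t=8 v=8: → [8,12); WM=−∞
i=2 t=7 v=8: → [7,12); WM=7
i=3 t=6 v=9: → [6,12); WM=7
i=4 t=9 v=1: → [6,13); WM=7
i=5 t=5 v=6: → [5,13); WM=8
i=6 t=9 v=5: → [5,13); WM=8
i=7 t=11 v=6: → [5,15); WM=8
i=8 t=12 v=1: → [5,16); WM=11
i=9 t=9 v=9: → [5,16); WM=11
i=10 t=15 v=4: → [5,19); WM=11
i=11 t=16 v=6: → [5,20); WM=15
i=12 t=13 v=7: → [5,20); WM=15
i=13 t=17 v=9: → [5,21); WM=15

[1,5)=3 [5,21)=9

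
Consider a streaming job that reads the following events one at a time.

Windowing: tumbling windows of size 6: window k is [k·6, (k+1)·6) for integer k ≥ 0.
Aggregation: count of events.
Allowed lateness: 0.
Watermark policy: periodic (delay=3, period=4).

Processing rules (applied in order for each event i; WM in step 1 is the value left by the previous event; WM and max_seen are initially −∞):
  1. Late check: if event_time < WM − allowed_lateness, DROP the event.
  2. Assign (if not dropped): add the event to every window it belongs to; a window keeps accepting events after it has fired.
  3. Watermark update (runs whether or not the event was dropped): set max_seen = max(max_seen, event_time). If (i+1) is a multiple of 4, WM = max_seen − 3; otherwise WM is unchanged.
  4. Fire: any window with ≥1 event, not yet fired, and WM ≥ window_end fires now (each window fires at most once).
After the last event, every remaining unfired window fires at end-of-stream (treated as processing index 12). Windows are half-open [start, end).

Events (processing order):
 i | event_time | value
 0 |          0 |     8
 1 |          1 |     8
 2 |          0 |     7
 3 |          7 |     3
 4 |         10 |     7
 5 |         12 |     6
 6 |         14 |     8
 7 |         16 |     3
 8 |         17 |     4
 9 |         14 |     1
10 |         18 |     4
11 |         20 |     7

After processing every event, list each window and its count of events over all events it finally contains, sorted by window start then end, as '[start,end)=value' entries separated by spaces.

i=0 t=0 v=8: → [0,6); WM=−∞
i=1 t=1 v=8: → [0,6); WM=−∞
i=2 t=0 v=7: → [0,6); WM=−∞
i=3 t=7 v=3: → [6,12); WM=4
i=4 t=10 v=7: → [6,12); WM=4
i=5 t=12 v=6: → [12,18); WM=4
i=6 t=14 v=8: → [12,18); WM=4
i=7 t=16 v=3: → [12,18); WM=13; [0,6) fires=3 [6,12) fires=2
i=8 t=17 v=4: → [12,18); WM=13
i=9 t=14 v=1: → [12,18); WM=13
i=10 t=18 v=4: → [18,24); WM=13
i=11 t=20 v=7: → [18,24); WM=17

[0,6)=3 [6,12)=2 [12,18)=5 [18,24)=2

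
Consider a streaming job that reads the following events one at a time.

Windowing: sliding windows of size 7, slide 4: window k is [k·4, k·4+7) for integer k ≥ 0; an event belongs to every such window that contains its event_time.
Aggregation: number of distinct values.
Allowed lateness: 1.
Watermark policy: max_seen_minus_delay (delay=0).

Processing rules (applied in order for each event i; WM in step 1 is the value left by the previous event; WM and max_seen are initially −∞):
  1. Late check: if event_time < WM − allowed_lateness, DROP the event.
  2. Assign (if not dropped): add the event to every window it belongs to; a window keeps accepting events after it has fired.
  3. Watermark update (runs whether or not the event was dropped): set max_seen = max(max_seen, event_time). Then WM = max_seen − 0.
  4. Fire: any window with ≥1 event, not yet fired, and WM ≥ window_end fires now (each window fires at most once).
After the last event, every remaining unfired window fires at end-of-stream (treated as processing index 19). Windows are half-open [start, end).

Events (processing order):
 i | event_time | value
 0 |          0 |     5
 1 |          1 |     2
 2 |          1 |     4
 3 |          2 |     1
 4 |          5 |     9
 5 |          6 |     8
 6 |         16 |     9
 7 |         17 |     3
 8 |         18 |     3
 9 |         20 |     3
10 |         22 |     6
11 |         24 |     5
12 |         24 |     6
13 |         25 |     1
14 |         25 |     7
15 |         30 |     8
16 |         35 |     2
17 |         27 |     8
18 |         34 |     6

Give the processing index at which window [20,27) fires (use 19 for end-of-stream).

15

i=0 t=0 v=5: → [0,7); WM=0
i=1 t=1 v=2: → [0,7); WM=1
i=2 t=1 v=4: → [0,7); WM=1
i=3 t=2 v=1: → [0,7); WM=2
i=4 t=5 v=9: → [4,11),[0,7); WM=5
i=5 t=6 v=8: → [4,11),[0,7); WM=6
i=6 t=16 v=9: → [16,23),[12,19); WM=16; [0,7) fires=6 [4,11) fires=2
i=7 t=17 v=3: → [16,23),[12,19); WM=17
i=8 t=18 v=3: → [16,23),[12,19); WM=18
i=9 t=20 v=3: → [20,27),[16,23); WM=20; [12,19) fires=2
i=10 t=22 v=6: → [20,27),[16,23); WM=22
i=11 t=24 v=5: → [24,31),[20,27); WM=24; [16,23) fires=3
i=12 t=24 v=6: → [24,31),[20,27); WM=24
i=13 t=25 v=1: → [24,31),[20,27); WM=25
i=14 t=25 v=7: → [24,31),[20,27); WM=25
i=15 t=30 v=8: → [28,35),[24,31); WM=30; [20,27) fires=5
i=16 t=35 v=2: → [32,39); WM=35; [24,31) fires=5 [28,35) fires=1
i=17 t=27 v=8: DROP (t<35-1); WM=35
i=18 t=34 v=6: → [32,39),[28,35); WM=35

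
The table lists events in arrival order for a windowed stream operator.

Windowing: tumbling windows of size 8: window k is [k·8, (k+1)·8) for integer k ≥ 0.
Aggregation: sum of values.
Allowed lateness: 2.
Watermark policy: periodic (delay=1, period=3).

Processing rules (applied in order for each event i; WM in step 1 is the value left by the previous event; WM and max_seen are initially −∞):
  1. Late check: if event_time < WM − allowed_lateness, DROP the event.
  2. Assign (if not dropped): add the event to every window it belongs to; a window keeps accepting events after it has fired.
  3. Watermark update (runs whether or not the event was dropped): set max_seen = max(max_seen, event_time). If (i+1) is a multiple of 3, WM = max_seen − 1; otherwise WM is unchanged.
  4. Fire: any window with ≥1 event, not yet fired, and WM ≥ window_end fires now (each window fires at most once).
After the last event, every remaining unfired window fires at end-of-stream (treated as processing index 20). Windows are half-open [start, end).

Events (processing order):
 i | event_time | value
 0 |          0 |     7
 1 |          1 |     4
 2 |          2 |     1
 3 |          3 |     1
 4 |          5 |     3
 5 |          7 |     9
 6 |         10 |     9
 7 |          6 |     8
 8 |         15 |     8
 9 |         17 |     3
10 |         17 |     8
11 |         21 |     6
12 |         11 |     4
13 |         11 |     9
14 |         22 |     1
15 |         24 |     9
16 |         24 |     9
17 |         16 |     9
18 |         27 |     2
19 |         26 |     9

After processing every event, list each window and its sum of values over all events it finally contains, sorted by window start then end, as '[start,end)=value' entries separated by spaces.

[0,8)=33 [8,16)=17 [16,24)=18 [24,32)=29

i=0 t=0 v=7: → [0,8); WM=−∞
i=1 t=1 v=4: → [0,8); WM=−∞
i=2 t=2 v=1: → [0,8); WM=1
i=3 t=3 v=1: → [0,8); WM=1
i=4 t=5 v=3: → [0,8); WM=1
i=5 t=7 v=9: → [0,8); WM=6
i=6 t=10 v=9: → [8,16); WM=6
i=7 t=6 v=8: → [0,8); WM=6
i=8 t=15 v=8: → [8,16); WM=14; [0,8) fires=33
i=9 t=17 v=3: → [16,24); WM=14
i=10 t=17 v=8: → [16,24); WM=14
i=11 t=21 v=6: → [16,24); WM=20; [8,16) fires=17
i=12 t=11 v=4: DROP (t<20-2); WM=20
i=13 t=11 v=9: DROP (t<20-2); WM=20
i=14 t=22 v=1: → [16,24); WM=21
i=15 t=24 v=9: → [24,32); WM=21
i=16 t=24 v=9: → [24,32); WM=21
i=17 t=16 v=9: DROP (t<21-2); WM=23
i=18 t=27 v=2: → [24,32); WM=23
i=19 t=26 v=9: → [24,32); WM=23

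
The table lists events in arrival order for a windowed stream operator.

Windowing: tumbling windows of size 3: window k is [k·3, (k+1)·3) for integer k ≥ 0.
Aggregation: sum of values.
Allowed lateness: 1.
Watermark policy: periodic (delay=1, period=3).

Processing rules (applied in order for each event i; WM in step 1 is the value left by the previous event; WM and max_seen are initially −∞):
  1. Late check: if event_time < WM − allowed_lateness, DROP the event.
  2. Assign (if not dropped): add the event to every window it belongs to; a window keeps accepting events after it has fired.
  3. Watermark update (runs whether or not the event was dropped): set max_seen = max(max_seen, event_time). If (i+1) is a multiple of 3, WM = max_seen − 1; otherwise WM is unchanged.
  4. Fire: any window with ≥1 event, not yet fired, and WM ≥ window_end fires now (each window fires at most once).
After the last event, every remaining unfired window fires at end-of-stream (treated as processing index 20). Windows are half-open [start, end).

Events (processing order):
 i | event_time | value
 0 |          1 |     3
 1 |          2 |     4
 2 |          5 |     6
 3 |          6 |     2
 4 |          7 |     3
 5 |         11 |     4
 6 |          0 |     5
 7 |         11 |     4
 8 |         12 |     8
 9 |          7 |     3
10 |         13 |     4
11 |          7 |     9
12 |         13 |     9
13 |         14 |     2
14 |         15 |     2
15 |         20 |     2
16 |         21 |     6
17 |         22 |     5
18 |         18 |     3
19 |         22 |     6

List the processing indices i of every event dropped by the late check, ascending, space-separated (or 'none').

i=0 t=1 v=3: → [0,3); WM=−∞
i=1 t=2 v=4: → [0,3); WM=−∞
i=2 t=5 v=6: → [3,6); WM=4; [0,3) fires=7
i=3 t=6 v=2: → [6,9); WM=4
i=4 t=7 v=3: → [6,9); WM=4
i=5 t=11 v=4: → [9,12); WM=10; [3,6) fires=6 [6,9) fires=5
i=6 t=0 v=5: DROP (t<10-1); WM=10
i=7 t=11 v=4: → [9,12); WM=10
i=8 t=12 v=8: → [12,15); WM=11
i=9 t=7 v=3: DROP (t<11-1); WM=11
i=10 t=13 v=4: → [12,15); WM=11
i=11 t=7 v=9: DROP (t<11-1); WM=12; [9,12) fires=8
i=12 t=13 v=9: → [12,15); WM=12
i=13 t=14 v=2: → [12,15); WM=12
i=14 t=15 v=2: → [15,18); WM=14
i=15 t=20 v=2: → [18,21); WM=14
i=16 t=21 v=6: → [21,24); WM=14
i=17 t=22 v=5: → [21,24); WM=21; [12,15) fires=23 [15,18) fires=2 [18,21) fires=2
i=18 t=18 v=3: DROP (t<21-1); WM=21
i=19 t=22 v=6: → [21,24); WM=21

6 9 11 18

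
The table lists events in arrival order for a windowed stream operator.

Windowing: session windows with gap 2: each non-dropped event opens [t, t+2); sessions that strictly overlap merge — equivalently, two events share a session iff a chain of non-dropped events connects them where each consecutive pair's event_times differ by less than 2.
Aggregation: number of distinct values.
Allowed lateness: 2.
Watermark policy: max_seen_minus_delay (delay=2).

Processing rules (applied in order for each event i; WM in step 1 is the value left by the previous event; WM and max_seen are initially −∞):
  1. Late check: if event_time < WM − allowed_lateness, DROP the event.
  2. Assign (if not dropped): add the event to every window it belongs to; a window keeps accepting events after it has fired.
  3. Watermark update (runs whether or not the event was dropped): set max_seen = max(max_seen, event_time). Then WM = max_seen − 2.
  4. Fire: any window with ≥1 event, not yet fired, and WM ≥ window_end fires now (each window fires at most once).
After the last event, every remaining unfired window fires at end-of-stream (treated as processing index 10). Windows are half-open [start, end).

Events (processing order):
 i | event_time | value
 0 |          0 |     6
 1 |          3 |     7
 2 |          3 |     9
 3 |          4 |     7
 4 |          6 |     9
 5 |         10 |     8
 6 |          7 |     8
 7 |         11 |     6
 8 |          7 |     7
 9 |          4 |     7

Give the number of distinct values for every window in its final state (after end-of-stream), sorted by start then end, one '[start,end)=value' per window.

i=0 t=0 v=6: → [0,2); WM=-2
i=1 t=3 v=7: → [3,5); WM=1
i=2 t=3 v=9: → [3,5); WM=1
i=3 t=4 v=7: → [3,6); WM=2
i=4 t=6 v=9: → [6,8); WM=4
i=5 t=10 v=8: → [10,12); WM=8
i=6 t=7 v=8: → [6,9); WM=8
i=7 t=11 v=6: → [10,13); WM=9
i=8 t=7 v=7: → [6,9); WM=9
i=9 t=4 v=7: DROP (t<9-2); WM=9

[0,2)=1 [3,6)=2 [6,9)=3 [10,13)=2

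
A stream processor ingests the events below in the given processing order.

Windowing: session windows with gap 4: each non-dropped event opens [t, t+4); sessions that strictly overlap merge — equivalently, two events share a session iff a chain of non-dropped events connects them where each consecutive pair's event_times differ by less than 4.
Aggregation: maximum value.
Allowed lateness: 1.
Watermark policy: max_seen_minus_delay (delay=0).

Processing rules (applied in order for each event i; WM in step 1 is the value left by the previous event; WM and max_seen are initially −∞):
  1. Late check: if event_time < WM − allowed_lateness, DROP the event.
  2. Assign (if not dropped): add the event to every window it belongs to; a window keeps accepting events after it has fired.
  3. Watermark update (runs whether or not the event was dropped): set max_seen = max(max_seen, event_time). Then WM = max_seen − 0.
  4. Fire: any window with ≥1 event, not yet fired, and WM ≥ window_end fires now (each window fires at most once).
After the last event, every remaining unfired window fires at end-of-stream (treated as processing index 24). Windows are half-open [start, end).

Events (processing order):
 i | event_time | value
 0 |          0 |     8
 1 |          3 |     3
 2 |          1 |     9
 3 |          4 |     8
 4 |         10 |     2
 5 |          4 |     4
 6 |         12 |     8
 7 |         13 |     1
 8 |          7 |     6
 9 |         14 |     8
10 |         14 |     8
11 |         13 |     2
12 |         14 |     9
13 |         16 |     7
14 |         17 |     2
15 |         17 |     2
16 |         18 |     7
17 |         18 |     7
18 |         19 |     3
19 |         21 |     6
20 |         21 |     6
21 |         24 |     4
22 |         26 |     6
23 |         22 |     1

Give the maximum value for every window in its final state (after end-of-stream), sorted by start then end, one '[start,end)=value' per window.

[0,8)=8 [10,30)=9

i=0 t=0 v=8: → [0,4); WM=0
i=1 t=3 v=3: → [0,7); WM=3
i=2 t=1 v=9: DROP (t<3-1); WM=3
i=3 t=4 v=8: → [0,8); WM=4
i=4 t=10 v=2: → [10,14); WM=10
i=5 t=4 v=4: DROP (t<10-1); WM=10
i=6 t=12 v=8: → [10,16); WM=12
i=7 t=13 v=1: → [10,17); WM=13
i=8 t=7 v=6: DROP (t<13-1); WM=13
i=9 t=14 v=8: → [10,18); WM=14
i=10 t=14 v=8: → [10,18); WM=14
i=11 t=13 v=2: → [10,18); WM=14
i=12 t=14 v=9: → [10,18); WM=14
i=13 t=16 v=7: → [10,20); WM=16
i=14 t=17 v=2: → [10,21); WM=17
i=15 t=17 v=2: → [10,21); WM=17
i=16 t=18 v=7: → [10,22); WM=18
i=17 t=18 v=7: → [10,22); WM=18
i=18 t=19 v=3: → [10,23); WM=19
i=19 t=21 v=6: → [10,25); WM=21
i=20 t=21 v=6: → [10,25); WM=21
i=21 t=24 v=4: → [10,28); WM=24
i=22 t=26 v=6: → [10,30); WM=26
i=23 t=22 v=1: DROP (t<26-1); WM=26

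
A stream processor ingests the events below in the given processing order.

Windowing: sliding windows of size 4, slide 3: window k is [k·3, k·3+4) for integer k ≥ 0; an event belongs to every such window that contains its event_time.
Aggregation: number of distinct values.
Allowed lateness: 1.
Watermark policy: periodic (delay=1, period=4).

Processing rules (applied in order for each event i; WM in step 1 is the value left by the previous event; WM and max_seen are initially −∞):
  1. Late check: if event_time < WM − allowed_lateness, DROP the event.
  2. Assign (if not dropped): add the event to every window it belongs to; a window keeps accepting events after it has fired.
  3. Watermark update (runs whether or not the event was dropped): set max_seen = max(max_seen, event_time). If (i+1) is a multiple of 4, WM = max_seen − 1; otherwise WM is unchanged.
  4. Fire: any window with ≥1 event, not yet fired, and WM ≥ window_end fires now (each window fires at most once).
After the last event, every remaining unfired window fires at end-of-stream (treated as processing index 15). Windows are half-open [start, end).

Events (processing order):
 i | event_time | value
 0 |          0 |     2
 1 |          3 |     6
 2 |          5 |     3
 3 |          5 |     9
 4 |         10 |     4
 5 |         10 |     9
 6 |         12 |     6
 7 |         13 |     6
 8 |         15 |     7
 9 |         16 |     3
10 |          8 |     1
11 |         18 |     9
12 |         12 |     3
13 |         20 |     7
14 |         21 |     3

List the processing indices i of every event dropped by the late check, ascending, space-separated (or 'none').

10 12

i=0 t=0 v=2: → [0,4); WM=−∞
i=1 t=3 v=6: → [3,7),[0,4); WM=−∞
i=2 t=5 v=3: → [3,7); WM=−∞
i=3 t=5 v=9: → [3,7); WM=4; [0,4) fires=2
i=4 t=10 v=4: → [9,13); WM=4
i=5 t=10 v=9: → [9,13); WM=4
i=6 t=12 v=6: → [12,16),[9,13); WM=4
i=7 t=13 v=6: → [12,16); WM=12; [3,7) fires=3
i=8 t=15 v=7: → [15,19),[12,16); WM=12
i=9 t=16 v=3: → [15,19); WM=12
i=10 t=8 v=1: DROP (t<12-1); WM=12
i=11 t=18 v=9: → [18,22),[15,19); WM=17; [9,13) fires=3 [12,16) fires=2
i=12 t=12 v=3: DROP (t<17-1); WM=17
i=13 t=20 v=7: → [18,22); WM=17
i=14 t=21 v=3: → [21,25),[18,22); WM=17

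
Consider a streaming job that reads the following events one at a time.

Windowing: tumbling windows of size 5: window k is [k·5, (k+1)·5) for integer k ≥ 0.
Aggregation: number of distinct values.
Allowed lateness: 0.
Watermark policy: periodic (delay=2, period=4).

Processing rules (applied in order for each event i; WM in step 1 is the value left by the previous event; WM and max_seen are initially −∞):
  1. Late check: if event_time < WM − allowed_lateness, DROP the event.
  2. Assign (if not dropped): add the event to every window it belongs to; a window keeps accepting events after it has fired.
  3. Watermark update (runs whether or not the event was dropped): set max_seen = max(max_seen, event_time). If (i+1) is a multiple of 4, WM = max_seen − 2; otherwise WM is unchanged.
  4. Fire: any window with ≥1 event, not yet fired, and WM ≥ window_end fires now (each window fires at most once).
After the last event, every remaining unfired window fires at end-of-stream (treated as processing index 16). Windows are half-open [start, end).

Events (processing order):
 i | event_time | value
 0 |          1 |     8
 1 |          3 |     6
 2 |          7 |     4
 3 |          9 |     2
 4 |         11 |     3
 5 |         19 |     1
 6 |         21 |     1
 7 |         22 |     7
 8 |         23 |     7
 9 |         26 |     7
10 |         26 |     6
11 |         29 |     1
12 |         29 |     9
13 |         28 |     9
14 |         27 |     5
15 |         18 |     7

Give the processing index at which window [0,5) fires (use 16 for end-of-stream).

i=0 t=1 v=8: → [0,5); WM=−∞
i=1 t=3 v=6: → [0,5); WM=−∞
i=2 t=7 v=4: → [5,10); WM=−∞
i=3 t=9 v=2: → [5,10); WM=7; [0,5) fires=2
i=4 t=11 v=3: → [10,15); WM=7
i=5 t=19 v=1: → [15,20); WM=7
i=6 t=21 v=1: → [20,25); WM=7
i=7 t=22 v=7: → [20,25); WM=20; [5,10) fires=2 [10,15) fires=1 [15,20) fires=1
i=8 t=23 v=7: → [20,25); WM=20
i=9 t=26 v=7: → [25,30); WM=20
i=10 t=26 v=6: → [25,30); WM=20
i=11 t=29 v=1: → [25,30); WM=27; [20,25) fires=2
i=12 t=29 v=9: → [25,30); WM=27
i=13 t=28 v=9: → [25,30); WM=27
i=14 t=27 v=5: → [25,30); WM=27
i=15 t=18 v=7: DROP (t<27-0); WM=27

3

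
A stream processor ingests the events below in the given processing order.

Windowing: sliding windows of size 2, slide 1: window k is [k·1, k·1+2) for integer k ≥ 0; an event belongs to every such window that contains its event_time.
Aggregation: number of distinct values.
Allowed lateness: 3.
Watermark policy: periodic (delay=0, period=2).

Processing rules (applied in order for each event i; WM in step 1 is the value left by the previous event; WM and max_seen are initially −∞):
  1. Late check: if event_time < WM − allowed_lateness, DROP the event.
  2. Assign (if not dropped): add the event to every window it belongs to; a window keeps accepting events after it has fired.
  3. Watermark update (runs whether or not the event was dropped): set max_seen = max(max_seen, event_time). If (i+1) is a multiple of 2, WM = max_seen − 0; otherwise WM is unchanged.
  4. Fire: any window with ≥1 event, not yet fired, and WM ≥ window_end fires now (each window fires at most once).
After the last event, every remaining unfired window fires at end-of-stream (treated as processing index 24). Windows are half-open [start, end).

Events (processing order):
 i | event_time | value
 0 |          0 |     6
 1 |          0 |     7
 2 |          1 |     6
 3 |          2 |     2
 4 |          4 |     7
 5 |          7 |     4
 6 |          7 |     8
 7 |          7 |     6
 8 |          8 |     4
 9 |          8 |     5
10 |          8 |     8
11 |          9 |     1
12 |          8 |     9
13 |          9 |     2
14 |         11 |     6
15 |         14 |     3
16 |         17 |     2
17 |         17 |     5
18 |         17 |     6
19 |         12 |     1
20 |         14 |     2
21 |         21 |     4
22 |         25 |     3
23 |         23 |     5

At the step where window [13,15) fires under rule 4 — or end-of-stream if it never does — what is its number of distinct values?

i=0 t=0 v=6: → [0,2); WM=−∞
i=1 t=0 v=7: → [0,2); WM=0
i=2 t=1 v=6: → [1,3),[0,2); WM=0
i=3 t=2 v=2: → [2,4),[1,3); WM=2; [0,2) fires=2
i=4 t=4 v=7: → [4,6),[3,5); WM=2
i=5 t=7 v=4: → [7,9),[6,8); WM=7; [1,3) fires=2 [2,4) fires=1 [3,5) fires=1 [4,6) fires=1
i=6 t=7 v=8: → [7,9),[6,8); WM=7
i=7 t=7 v=6: → [7,9),[6,8); WM=7
i=8 t=8 v=4: → [8,10),[7,9); WM=7
i=9 t=8 v=5: → [8,10),[7,9); WM=8; [6,8) fires=3
i=10 t=8 v=8: → [8,10),[7,9); WM=8
i=11 t=9 v=1: → [9,11),[8,10); WM=9; [7,9) fires=4
i=12 t=8 v=9: → [8,10),[7,9); WM=9
i=13 t=9 v=2: → [9,11),[8,10); WM=9
i=14 t=11 v=6: → [11,13),[10,12); WM=9
i=15 t=14 v=3: → [14,16),[13,15); WM=14; [8,10) fires=6 [9,11) fires=2 [10,12) fires=1 [11,13) fires=1
i=16 t=17 v=2: → [17,19),[16,18); WM=14
i=17 t=17 v=5: → [17,19),[16,18); WM=17; [13,15) fires=1 [14,16) fires=1
i=18 t=17 v=6: → [17,19),[16,18); WM=17
i=19 t=12 v=1: DROP (t<17-3); WM=17
i=20 t=14 v=2: → [14,16),[13,15); WM=17
i=21 t=21 v=4: → [21,23),[20,22); WM=21; [16,18) fires=3 [17,19) fires=3
i=22 t=25 v=3: → [25,27),[24,26); WM=21
i=23 t=23 v=5: → [23,25),[22,24); WM=25; [20,22) fires=1 [21,23) fires=1 [22,24) fires=1 [23,25) fires=1

1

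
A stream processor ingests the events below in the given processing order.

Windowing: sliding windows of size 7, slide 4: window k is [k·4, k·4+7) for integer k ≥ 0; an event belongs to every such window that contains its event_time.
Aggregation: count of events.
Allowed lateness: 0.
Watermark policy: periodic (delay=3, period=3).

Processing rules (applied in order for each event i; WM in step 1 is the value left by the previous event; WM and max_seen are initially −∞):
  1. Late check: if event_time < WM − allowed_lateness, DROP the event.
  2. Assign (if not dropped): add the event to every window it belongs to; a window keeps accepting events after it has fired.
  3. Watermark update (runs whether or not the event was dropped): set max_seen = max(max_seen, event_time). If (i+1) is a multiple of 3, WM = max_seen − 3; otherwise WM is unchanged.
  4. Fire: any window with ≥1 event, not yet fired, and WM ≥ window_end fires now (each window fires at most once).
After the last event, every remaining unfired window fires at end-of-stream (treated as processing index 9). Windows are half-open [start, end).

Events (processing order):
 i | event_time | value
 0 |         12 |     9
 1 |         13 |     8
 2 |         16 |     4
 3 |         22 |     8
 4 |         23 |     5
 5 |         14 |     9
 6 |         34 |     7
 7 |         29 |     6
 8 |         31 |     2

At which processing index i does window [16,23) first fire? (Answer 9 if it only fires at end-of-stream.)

8

i=0 t=12 v=9: → [12,19),[8,15); WM=−∞
i=1 t=13 v=8: → [12,19),[8,15); WM=−∞
i=2 t=16 v=4: → [16,23),[12,19); WM=13
i=3 t=22 v=8: → [20,27),[16,23); WM=13
i=4 t=23 v=5: → [20,27); WM=13
i=5 t=14 v=9: → [12,19),[8,15); WM=20; [8,15) fires=3 [12,19) fires=4
i=6 t=34 v=7: → [32,39),[28,35); WM=20
i=7 t=29 v=6: → [28,35),[24,31); WM=20
i=8 t=31 v=2: → [28,35); WM=31; [16,23) fires=2 [20,27) fires=2 [24,31) fires=1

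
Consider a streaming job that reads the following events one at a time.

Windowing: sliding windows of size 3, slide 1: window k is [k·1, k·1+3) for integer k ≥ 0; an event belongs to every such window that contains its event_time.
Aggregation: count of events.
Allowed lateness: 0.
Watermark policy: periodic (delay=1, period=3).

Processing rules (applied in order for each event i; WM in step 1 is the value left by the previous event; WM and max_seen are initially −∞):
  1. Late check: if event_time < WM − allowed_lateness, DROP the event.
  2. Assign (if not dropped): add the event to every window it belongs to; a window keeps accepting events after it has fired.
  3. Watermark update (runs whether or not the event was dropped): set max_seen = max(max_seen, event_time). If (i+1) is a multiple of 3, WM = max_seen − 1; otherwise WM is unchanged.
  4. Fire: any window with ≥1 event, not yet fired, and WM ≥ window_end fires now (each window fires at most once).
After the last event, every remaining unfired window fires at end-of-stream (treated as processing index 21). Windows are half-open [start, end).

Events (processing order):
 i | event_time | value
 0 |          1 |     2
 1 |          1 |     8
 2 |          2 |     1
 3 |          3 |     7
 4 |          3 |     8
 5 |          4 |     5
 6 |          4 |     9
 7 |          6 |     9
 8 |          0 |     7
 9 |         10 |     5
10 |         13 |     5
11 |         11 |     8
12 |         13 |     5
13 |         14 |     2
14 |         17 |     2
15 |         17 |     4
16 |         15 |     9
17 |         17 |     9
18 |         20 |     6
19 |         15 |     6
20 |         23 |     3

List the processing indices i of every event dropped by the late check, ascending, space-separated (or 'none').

8 16 19

i=0 t=1 v=2: → [1,4),[0,3); WM=−∞
i=1 t=1 v=8: → [1,4),[0,3); WM=−∞
i=2 t=2 v=1: → [2,5),[1,4),[0,3); WM=1
i=3 t=3 v=7: → [3,6),[2,5),[1,4); WM=1
i=4 t=3 v=8: → [3,6),[2,5),[1,4); WM=1
i=5 t=4 v=5: → [4,7),[3,6),[2,5); WM=3; [0,3) fires=3
i=6 t=4 v=9: → [4,7),[3,6),[2,5); WM=3
i=7 t=6 v=9: → [6,9),[5,8),[4,7); WM=3
i=8 t=0 v=7: DROP (t<3-0); WM=5; [1,4) fires=5 [2,5) fires=5
i=9 t=10 v=5: → [10,13),[9,12),[8,11); WM=5
i=10 t=13 v=5: → [13,16),[12,15),[11,14); WM=5
i=11 t=11 v=8: → [11,14),[10,13),[9,12); WM=12; [3,6) fires=4 [4,7) fires=3 [5,8) fires=1 [6,9) fires=1 [8,11) fires=1 [9,12) fires=2
i=12 t=13 v=5: → [13,16),[12,15),[11,14); WM=12
i=13 t=14 v=2: → [14,17),[13,16),[12,15); WM=12
i=14 t=17 v=2: → [17,20),[16,19),[15,18); WM=16; [10,13) fires=2 [11,14) fires=3 [12,15) fires=3 [13,16) fires=3
i=15 t=17 v=4: → [17,20),[16,19),[15,18); WM=16
i=16 t=15 v=9: DROP (t<16-0); WM=16
i=17 t=17 v=9: → [17,20),[16,19),[15,18); WM=16
i=18 t=20 v=6: → [20,23),[19,22),[18,21); WM=16
i=19 t=15 v=6: DROP (t<16-0); WM=16
i=20 t=23 v=3: → [23,26),[22,25),[21,24); WM=22; [14,17) fires=1 [15,18) fires=3 [16,19) fires=3 [17,20) fires=3 [18,21) fires=1 [19,22) fires=1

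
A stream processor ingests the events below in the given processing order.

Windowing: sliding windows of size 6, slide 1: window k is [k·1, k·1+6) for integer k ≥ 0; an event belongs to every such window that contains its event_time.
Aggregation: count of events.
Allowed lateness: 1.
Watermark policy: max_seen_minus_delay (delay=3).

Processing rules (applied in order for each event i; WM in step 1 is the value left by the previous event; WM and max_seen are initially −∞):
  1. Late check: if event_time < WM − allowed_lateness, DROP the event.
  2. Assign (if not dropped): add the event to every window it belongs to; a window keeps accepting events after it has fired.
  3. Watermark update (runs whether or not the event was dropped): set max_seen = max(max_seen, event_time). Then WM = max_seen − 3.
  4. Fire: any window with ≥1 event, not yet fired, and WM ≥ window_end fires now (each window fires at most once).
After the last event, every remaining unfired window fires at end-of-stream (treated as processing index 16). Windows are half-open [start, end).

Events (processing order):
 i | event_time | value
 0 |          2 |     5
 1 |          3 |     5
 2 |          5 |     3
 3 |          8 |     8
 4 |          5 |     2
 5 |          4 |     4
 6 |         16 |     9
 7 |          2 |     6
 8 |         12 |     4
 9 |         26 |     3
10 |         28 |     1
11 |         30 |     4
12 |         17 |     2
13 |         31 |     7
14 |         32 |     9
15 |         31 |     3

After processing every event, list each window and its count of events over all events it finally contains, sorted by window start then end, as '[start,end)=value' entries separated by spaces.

[0,6)=5 [1,7)=5 [2,8)=5 [3,9)=5 [4,10)=4 [5,11)=3 [6,12)=1 [7,13)=2 [8,14)=2 [9,15)=1 [10,16)=1 [11,17)=2 [12,18)=2 [13,19)=1 [14,20)=1 [15,21)=1 [16,22)=1 [21,27)=1 [22,28)=1 [23,29)=2 [24,30)=2 [25,31)=3 [26,32)=5 [27,33)=5 [28,34)=5 [29,35)=4 [30,36)=4 [31,37)=3 [32,38)=1

i=0 t=2 v=5: → [2,8),[1,7),[0,6); WM=-1
i=1 t=3 v=5: → [3,9),[2,8),[1,7),[0,6); WM=0
i=2 t=5 v=3: → [5,11),[4,10),[3,9),[2,8),[1,7),[0,6); WM=2
i=3 t=8 v=8: → [8,14),[7,13),[6,12),[5,11),[4,10),[3,9); WM=5
i=4 t=5 v=2: → [5,11),[4,10),[3,9),[2,8),[1,7),[0,6); WM=5
i=5 t=4 v=4: → [4,10),[3,9),[2,8),[1,7),[0,6); WM=5
i=6 t=16 v=9: → [16,22),[15,21),[14,20),[13,19),[12,18),[11,17); WM=13; [0,6) fires=5 [1,7) fires=5 [2,8) fires=5 [3,9) fires=5 [4,10) fires=4 [5,11) fires=3 [6,12) fires=1 [7,13) fires=1
i=7 t=2 v=6: DROP (t<13-1); WM=13
i=8 t=12 v=4: → [12,18),[11,17),[10,16),[9,15),[8,14),[7,13); WM=13
i=9 t=26 v=3: → [26,32),[25,31),[24,30),[23,29),[22,28),[21,27); WM=23; [8,14) fires=2 [9,15) fires=1 [10,16) fires=1 [11,17) fires=2 [12,18) fires=2 [13,19) fires=1 [14,20) fires=1 [15,21) fires=1 [16,22) fires=1
i=10 t=28 v=1: → [28,34),[27,33),[26,32),[25,31),[24,30),[23,29); WM=25
i=11 t=30 v=4: → [30,36),[29,35),[28,34),[27,33),[26,32),[25,31); WM=27; [21,27) fires=1
i=12 t=17 v=2: DROP (t<27-1); WM=27
i=13 t=31 v=7: → [31,37),[30,36),[29,35),[28,34),[27,33),[26,32); WM=28; [22,28) fires=1
i=14 t=32 v=9: → [32,38),[31,37),[30,36),[29,35),[28,34),[27,33); WM=29; [23,29) fires=2
i=15 t=31 v=3: → [31,37),[30,36),[29,35),[28,34),[27,33),[26,32); WM=29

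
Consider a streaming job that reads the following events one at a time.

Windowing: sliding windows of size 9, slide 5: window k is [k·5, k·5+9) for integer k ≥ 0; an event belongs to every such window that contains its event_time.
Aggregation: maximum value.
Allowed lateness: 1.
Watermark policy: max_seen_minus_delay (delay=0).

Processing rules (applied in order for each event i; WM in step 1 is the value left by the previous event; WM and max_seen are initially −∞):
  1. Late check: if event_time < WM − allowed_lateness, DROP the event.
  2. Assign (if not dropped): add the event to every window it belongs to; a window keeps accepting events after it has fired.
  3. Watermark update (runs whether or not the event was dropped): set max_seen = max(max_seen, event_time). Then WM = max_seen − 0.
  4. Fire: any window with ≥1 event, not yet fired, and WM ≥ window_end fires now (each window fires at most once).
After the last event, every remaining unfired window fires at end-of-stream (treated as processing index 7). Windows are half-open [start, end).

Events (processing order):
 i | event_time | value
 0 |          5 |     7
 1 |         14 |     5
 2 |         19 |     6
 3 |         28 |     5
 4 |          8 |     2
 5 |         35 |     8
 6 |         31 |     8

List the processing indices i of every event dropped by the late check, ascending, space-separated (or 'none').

i=0 t=5 v=7: → [5,14),[0,9); WM=5
i=1 t=14 v=5: → [10,19); WM=14; [0,9) fires=7 [5,14) fires=7
i=2 t=19 v=6: → [15,24); WM=19; [10,19) fires=5
i=3 t=28 v=5: → [25,34),[20,29); WM=28; [15,24) fires=6
i=4 t=8 v=2: DROP (t<28-1); WM=28
i=5 t=35 v=8: → [35,44),[30,39); WM=35; [20,29) fires=5 [25,34) fires=5
i=6 t=31 v=8: DROP (t<35-1); WM=35

4 6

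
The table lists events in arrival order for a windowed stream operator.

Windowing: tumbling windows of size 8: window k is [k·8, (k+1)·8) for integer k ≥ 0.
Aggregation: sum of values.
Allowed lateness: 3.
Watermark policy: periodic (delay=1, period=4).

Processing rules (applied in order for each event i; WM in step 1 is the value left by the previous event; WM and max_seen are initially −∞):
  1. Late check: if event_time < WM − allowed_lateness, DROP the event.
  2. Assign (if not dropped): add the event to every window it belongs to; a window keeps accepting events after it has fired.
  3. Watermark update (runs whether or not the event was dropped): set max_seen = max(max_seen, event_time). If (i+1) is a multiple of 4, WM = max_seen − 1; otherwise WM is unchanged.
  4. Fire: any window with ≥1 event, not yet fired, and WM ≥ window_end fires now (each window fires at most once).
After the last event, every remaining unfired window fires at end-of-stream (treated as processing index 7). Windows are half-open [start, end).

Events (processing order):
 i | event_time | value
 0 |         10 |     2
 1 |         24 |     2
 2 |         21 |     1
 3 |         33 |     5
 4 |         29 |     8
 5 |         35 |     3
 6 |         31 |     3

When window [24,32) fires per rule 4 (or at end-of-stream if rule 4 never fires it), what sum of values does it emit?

2

i=0 t=10 v=2: → [8,16); WM=−∞
i=1 t=24 v=2: → [24,32); WM=−∞
i=2 t=21 v=1: → [16,24); WM=−∞
i=3 t=33 v=5: → [32,40); WM=32; [8,16) fires=2 [16,24) fires=1 [24,32) fires=2
i=4 t=29 v=8: → [24,32); WM=32
i=5 t=35 v=3: → [32,40); WM=32
i=6 t=31 v=3: → [24,32); WM=32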